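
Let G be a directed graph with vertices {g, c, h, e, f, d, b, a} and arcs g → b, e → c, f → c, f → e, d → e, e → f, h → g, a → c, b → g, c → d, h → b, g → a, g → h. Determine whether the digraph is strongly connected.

There is no directed path from a to h, so the graph is not strongly connected.

No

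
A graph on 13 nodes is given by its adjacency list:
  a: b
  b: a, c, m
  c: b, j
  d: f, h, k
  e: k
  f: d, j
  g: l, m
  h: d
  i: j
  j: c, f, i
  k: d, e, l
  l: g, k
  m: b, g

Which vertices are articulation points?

Removing b increases the component count from 1 to 2, so b is a cut vertex.
Removing d increases the component count from 1 to 2, so d is a cut vertex.
Removing j increases the component count from 1 to 2, so j is a cut vertex.
Likewise k is a cut vertex.
By contrast removing a leaves 1 component; it is not a cut vertex. No other vertex is a cut vertex either.

b, d, j, k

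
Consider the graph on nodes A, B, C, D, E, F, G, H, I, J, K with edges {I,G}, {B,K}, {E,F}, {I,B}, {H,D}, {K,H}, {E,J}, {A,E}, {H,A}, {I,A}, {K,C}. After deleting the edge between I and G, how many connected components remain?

Before removal there is 1 component.
I - G is a bridge — removing it separates I's side from G's side.
After removal: 2 components.

2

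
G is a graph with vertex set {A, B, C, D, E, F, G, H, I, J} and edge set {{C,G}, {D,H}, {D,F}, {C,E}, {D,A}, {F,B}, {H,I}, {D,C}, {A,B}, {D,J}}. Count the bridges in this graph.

The edges on the cycle D-F-B-A-D are not bridges since each lies on that cycle.
But removing D—H disconnects D from H; removing C—G disconnects C from G; removing D—J disconnects D from J; removing E—C disconnects E from C — these are bridges.
In total 6 edges are bridges.

6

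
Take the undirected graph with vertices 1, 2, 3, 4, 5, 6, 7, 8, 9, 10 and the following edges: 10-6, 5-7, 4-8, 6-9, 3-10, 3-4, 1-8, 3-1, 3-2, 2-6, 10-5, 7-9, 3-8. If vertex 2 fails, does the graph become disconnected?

Deleting 2 leaves 1 component (was 1) (its neighbors 3, 6 remain connected to each other), so 2 is not a cut vertex.

No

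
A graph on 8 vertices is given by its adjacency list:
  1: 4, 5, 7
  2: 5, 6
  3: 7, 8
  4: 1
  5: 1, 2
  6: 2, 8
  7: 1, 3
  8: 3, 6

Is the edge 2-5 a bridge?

No

After removing 2-5, the path 2-6-8-3-7-1-5 still connects them, so the edge is not a bridge.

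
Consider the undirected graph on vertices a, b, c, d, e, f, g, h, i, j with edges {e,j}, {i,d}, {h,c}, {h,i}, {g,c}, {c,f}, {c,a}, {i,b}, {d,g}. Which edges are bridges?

The edges on the cycle h-i-d-g-c-h are not bridges since each lies on that cycle.
But removing c-f disconnects c from f; removing c-a disconnects c from a; removing i-b disconnects i from b; removing e-j disconnects e from j — these are bridges.

a-c, b-i, c-f, e-j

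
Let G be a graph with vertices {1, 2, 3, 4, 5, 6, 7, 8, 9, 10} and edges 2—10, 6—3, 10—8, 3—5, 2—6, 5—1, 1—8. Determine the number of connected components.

7 is isolated — a component by itself.
9 is isolated — a component by itself.
4 is isolated — a component by itself.
Starting from 1 we can reach 1, 2, 3, 5, 6, 8, 10. That is one component of size 7.
Total: 4 components.

4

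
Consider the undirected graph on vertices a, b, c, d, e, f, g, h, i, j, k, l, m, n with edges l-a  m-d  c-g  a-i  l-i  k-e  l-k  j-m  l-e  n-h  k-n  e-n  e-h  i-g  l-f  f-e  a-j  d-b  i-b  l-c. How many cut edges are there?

The edges on the cycle l-a-j-m-d-b-i-l are not bridges since each lies on that cycle.
Every edge lies on some cycle, so there are no bridges.

0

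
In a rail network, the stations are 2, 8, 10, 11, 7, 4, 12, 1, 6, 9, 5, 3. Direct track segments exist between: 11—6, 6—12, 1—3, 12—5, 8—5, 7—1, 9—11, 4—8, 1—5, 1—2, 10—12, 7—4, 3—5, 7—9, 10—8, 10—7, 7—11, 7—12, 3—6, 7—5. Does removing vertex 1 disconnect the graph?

Yes

Deleting 1 raises the number of components from 1 to 2, so 1 is a cut vertex.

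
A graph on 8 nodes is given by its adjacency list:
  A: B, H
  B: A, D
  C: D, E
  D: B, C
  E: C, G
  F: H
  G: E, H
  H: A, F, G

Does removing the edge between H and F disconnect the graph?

Removing H-F leaves no path between H and F: the component count goes from 1 to 2. So it is a bridge.

Yes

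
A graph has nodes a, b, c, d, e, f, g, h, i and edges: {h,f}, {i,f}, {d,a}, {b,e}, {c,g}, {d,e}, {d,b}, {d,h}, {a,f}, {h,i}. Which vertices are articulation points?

Removing d increases the component count from 2 to 3, so d is a cut vertex.
By contrast removing f leaves 2 components; it is not a cut vertex. No other vertex is a cut vertex either.

d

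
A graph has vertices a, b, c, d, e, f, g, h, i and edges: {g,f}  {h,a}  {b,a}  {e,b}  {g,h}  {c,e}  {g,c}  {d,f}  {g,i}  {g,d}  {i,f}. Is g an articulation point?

Yes

Deleting g raises the number of components from 1 to 2, so g is a cut vertex.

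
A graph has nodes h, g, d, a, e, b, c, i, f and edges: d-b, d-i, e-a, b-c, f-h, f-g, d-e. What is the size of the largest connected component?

6

Starting from f we can reach f, g, h. That is one component of size 3.
Starting from a we can reach a, b, c, d, e, i. That is one component of size 6.
The largest has 6 vertices.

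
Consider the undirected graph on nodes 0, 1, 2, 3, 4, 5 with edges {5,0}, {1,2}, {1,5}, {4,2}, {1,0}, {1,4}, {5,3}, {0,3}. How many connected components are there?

1

Starting from 0 we can reach 0, 1, 2, 3, 4, 5. That is one component of size 6.
Total: 1 component.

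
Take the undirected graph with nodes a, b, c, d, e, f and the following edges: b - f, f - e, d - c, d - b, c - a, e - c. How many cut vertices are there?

1

Removing c increases the component count from 1 to 2, so c is a cut vertex.
By contrast removing a leaves 1 component; it is not a cut vertex. No other vertex is a cut vertex either.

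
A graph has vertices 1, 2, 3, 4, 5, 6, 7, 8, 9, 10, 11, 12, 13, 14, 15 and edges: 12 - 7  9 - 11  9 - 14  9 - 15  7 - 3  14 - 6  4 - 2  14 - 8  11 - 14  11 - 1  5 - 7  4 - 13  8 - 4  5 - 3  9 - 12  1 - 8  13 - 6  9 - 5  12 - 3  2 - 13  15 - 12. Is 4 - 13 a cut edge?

No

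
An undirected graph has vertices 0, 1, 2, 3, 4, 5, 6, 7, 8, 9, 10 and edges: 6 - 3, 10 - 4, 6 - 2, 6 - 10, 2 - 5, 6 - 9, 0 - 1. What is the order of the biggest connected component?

7

7 is isolated — a component by itself.
8 is isolated — a component by itself.
Starting from 0 we can reach 0, 1. That is one component of size 2.
Starting from 2 we can reach 2, 3, 4, 5, 6, 9, 10. That is one component of size 7.
The largest has 7 vertices.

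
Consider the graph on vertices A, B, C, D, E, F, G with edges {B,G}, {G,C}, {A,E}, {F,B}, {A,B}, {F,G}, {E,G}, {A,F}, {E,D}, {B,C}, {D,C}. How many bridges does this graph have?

The edges on the cycle A-F-B-C-G-E-A are not bridges since each lies on that cycle.
Every edge lies on some cycle, so there are no bridges.

0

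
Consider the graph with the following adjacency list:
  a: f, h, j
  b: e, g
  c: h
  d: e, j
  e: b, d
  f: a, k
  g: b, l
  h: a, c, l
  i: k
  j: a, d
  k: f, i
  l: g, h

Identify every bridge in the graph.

The edges on the cycle j-d-e-b-g-l-h-a-j are not bridges since each lies on that cycle.
But removing f-k disconnects f from k; removing c-h disconnects c from h; removing k-i disconnects k from i; removing f-a disconnects f from a — these are bridges.

a-f, c-h, f-k, i-k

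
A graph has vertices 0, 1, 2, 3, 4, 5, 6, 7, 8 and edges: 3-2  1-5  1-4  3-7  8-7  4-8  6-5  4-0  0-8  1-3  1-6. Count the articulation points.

2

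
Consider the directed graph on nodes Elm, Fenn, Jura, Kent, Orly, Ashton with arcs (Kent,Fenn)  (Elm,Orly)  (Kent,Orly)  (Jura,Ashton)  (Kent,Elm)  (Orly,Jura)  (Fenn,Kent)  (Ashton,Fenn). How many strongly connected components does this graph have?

1

{Elm, Fenn, Jura, Kent, Orly, Ashton} are all mutually reachable — one SCC of size 6.
That gives 1 strongly connected component.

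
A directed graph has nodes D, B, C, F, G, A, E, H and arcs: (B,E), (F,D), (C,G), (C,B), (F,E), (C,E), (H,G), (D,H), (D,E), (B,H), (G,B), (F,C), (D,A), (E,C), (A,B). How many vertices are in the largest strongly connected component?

5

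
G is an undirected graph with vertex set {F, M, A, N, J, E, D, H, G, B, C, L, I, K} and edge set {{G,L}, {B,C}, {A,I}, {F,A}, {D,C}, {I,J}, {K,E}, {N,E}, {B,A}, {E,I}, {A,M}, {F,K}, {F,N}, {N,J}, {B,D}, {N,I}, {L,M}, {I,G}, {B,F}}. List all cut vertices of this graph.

Removing B increases the component count from 2 to 3, so B is a cut vertex.
By contrast removing E leaves 2 components; it is not a cut vertex. No other vertex is a cut vertex either.

B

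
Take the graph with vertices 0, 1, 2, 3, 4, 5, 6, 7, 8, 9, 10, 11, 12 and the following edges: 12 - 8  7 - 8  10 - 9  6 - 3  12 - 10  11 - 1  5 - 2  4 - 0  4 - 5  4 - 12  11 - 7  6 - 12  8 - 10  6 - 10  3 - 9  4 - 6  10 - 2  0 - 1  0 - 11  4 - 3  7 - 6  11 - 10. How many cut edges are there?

0

The edges on the cycle 4-0-11-7-8-12-4 are not bridges since each lies on that cycle.
Every edge lies on some cycle, so there are no bridges.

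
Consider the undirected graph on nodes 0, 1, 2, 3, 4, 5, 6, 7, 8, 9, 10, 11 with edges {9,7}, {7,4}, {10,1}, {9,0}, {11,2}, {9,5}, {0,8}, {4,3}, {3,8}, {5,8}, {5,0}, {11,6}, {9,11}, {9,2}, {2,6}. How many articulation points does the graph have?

Removing 9 increases the component count from 2 to 3, so 9 is a cut vertex.
By contrast removing 8 leaves 2 components; it is not a cut vertex. No other vertex is a cut vertex either.

1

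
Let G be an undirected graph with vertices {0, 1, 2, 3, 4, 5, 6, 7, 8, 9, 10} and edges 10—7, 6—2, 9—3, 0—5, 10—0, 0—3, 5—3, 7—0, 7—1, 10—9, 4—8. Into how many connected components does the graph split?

Starting from 2 we can reach 2, 6. That is one component of size 2.
Starting from 4 we can reach 4, 8. That is one component of size 2.
Starting from 0 we can reach 0, 1, 3, 5, 7, 9, 10. That is one component of size 7.
Total: 3 components.

3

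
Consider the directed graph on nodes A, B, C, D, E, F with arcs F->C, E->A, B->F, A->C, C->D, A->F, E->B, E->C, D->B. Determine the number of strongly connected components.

3

{B, C, D, F} are all mutually reachable — one SCC of size 4.
{E} is an SCC by itself.
{A} is an SCC by itself.
That gives 3 strongly connected components.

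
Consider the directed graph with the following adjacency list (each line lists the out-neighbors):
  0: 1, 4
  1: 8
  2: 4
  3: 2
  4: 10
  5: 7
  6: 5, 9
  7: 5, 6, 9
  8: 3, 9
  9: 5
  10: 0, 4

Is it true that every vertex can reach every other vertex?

No

There is no directed path from 9 to 2, so the graph is not strongly connected.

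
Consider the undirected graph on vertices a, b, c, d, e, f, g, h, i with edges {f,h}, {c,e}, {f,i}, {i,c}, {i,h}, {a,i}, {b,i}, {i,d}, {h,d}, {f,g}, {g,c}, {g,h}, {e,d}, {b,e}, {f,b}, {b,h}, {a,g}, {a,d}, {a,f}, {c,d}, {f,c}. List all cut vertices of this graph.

none

Removing h, for instance, still leaves 1 component. No single vertex removal increases the component count — the graph has no articulation points.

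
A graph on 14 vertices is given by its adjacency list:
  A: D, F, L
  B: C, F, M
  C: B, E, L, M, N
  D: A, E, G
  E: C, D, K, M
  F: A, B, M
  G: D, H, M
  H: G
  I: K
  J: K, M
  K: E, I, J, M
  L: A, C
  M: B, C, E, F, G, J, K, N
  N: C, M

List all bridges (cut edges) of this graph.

The edges on the cycle C-N-M-F-B-C are not bridges since each lies on that cycle.
But removing G-H disconnects G from H; removing I-K disconnects I from K — these are bridges.

G-H, I-K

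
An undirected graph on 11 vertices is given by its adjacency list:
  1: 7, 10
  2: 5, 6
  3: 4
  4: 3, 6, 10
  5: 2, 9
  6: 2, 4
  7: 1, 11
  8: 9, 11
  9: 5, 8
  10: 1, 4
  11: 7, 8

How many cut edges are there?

1

The edges on the cycle 5-2-6-4-10-1-7-11-8-9-5 are not bridges since each lies on that cycle.
But removing 3-4 disconnects 3 from 4 — this is a bridge.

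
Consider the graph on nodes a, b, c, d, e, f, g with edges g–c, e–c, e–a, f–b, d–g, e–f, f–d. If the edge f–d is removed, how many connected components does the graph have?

f and d are still connected via f-e-c-g-d, so the component count stays at 1.

1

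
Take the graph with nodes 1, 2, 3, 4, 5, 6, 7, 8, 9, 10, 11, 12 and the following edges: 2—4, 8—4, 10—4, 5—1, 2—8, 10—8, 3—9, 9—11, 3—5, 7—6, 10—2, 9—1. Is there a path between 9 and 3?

Yes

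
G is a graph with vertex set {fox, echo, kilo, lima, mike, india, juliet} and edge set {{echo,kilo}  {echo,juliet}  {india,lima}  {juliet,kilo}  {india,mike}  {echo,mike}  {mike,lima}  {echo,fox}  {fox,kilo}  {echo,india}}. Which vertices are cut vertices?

Removing echo increases the component count from 1 to 2, so echo is a cut vertex.
By contrast removing kilo leaves 1 component; it is not a cut vertex. No other vertex is a cut vertex either.

echo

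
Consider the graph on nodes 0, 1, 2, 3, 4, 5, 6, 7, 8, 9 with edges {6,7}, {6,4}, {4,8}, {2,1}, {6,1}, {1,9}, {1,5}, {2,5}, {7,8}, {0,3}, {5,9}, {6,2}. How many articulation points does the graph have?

1

Removing 6 increases the component count from 2 to 3, so 6 is a cut vertex.
By contrast removing 0 leaves 2 components; it is not a cut vertex. No other vertex is a cut vertex either.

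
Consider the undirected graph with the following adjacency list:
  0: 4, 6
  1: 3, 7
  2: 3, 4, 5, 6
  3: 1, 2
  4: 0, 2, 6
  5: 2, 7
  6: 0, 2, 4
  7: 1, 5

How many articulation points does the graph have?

Removing 2 increases the component count from 1 to 2, so 2 is a cut vertex.
By contrast removing 1 leaves 1 component; it is not a cut vertex. No other vertex is a cut vertex either.

1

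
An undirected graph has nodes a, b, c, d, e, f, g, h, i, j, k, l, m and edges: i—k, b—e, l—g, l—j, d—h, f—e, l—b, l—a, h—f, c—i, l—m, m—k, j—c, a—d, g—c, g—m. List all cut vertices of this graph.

Removing l increases the component count from 1 to 2, so l is a cut vertex.
By contrast removing b leaves 1 component; it is not a cut vertex. No other vertex is a cut vertex either.

l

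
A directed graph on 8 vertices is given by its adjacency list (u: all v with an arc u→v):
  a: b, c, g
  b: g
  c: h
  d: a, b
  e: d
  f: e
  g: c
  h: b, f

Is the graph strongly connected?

Yes

From h we can reach every vertex (a, b, c, d, e, f, g, h), and every vertex can reach h (a, b, c, d, e, f, g, h). So the whole graph is one strongly connected component.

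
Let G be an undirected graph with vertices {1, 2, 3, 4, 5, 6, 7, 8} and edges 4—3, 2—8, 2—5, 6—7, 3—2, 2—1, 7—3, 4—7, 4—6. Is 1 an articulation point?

No

Deleting 1 leaves 1 component (was 1), so 1 is not a cut vertex.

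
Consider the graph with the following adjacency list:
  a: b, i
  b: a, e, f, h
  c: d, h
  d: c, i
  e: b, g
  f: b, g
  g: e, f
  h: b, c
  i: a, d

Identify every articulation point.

b

Removing b increases the component count from 1 to 2, so b is a cut vertex.
By contrast removing f leaves 1 component; it is not a cut vertex. No other vertex is a cut vertex either.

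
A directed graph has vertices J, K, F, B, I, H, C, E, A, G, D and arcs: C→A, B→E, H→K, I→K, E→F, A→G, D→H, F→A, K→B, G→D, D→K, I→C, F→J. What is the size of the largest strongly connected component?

{A, B, D, E, F, G, H, K} are all mutually reachable — one SCC of size 8.
{I} is an SCC by itself.
{J} is an SCC by itself.
{C} is an SCC by itself.
The largest has 8 vertices.

8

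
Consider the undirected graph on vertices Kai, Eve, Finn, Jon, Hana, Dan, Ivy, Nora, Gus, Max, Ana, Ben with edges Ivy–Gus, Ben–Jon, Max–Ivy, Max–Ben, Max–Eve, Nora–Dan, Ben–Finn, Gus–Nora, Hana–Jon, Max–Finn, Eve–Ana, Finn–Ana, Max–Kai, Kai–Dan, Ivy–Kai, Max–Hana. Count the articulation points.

1

Removing Max increases the component count from 1 to 2, so Max is a cut vertex.
By contrast removing Finn leaves 1 component; it is not a cut vertex. No other vertex is a cut vertex either.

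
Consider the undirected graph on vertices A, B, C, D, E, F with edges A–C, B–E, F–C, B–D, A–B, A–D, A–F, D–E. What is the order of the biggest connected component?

Starting from A we can reach A, B, C, D, E, F. That is one component of size 6.
The largest has 6 vertices.

6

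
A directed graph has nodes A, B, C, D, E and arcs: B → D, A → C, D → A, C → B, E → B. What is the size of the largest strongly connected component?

4

{A, B, C, D} are all mutually reachable — one SCC of size 4.
{E} is an SCC by itself.
The largest has 4 vertices.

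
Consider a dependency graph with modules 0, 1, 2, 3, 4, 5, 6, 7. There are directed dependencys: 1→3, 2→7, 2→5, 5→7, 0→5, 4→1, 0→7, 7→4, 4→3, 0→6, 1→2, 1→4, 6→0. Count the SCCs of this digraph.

3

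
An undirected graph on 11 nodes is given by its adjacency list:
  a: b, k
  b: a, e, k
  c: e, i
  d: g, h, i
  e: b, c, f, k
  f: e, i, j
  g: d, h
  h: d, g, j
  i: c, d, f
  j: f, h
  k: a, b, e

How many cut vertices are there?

1

Removing e increases the component count from 1 to 2, so e is a cut vertex.
By contrast removing h leaves 1 component; it is not a cut vertex. No other vertex is a cut vertex either.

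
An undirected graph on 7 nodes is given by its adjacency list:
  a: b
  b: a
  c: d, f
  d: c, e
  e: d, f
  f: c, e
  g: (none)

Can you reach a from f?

The component containing f is {c, d, e, f}, and a is not in it.

No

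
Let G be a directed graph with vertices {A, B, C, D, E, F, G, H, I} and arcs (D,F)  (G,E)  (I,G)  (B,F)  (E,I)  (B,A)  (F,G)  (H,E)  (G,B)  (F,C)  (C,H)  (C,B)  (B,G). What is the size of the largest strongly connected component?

7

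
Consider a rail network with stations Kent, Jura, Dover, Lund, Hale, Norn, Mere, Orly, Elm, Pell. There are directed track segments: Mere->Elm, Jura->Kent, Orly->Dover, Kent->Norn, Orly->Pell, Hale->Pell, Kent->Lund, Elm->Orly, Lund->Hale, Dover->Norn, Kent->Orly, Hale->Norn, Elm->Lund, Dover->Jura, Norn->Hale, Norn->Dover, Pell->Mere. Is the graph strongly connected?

From Kent we can reach every vertex (Elm, Hale, Jura, Kent, Lund, Mere, Norn, Orly, Pell, Dover), and every vertex can reach Kent (Elm, Hale, Jura, Kent, Lund, Mere, Norn, Orly, Pell, Dover). So the whole graph is one strongly connected component.

Yes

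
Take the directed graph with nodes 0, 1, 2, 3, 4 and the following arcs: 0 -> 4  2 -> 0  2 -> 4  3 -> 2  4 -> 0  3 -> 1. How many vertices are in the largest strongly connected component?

2

{0, 4} are all mutually reachable — one SCC of size 2.
{2} is an SCC by itself.
{3} is an SCC by itself.
{1} is an SCC by itself.
The largest has 2 vertices.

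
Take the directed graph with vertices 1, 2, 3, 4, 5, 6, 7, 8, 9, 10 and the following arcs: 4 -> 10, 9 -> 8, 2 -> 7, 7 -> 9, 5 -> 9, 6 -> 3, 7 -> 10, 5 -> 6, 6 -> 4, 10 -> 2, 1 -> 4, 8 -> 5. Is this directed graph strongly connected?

No

There is no directed path from 7 to 1, so the graph is not strongly connected.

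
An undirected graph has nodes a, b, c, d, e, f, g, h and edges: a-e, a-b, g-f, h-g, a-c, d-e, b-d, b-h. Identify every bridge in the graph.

The edges on the cycle a-b-d-e-a are not bridges since each lies on that cycle.
But removing g-f disconnects g from f; removing b-h disconnects b from h; removing h-g disconnects h from g; removing a-c disconnects a from c — these are bridges.

a-c, b-h, f-g, g-h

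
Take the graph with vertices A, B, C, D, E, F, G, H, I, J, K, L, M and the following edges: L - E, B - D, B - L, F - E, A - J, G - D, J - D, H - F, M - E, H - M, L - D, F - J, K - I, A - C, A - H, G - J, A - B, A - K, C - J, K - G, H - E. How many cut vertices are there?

Removing K increases the component count from 1 to 2, so K is a cut vertex.
By contrast removing M leaves 1 component; it is not a cut vertex. No other vertex is a cut vertex either.

1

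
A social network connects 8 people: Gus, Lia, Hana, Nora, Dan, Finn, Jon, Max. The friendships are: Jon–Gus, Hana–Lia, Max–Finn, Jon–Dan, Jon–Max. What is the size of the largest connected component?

5

Nora is isolated — a component by itself.
Starting from Lia we can reach Lia, Hana. That is one component of size 2.
Starting from Dan we can reach Dan, Gus, Jon, Max, Finn. That is one component of size 5.
The largest has 5 vertices.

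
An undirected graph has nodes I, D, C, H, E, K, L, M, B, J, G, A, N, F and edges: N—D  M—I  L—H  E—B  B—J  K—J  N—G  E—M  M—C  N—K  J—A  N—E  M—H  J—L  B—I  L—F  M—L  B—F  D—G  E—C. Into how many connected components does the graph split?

Starting from A we can reach A, B, C, D, E, F, G, H, I, J, K, L, M, N. That is one component of size 14.
Total: 1 component.

1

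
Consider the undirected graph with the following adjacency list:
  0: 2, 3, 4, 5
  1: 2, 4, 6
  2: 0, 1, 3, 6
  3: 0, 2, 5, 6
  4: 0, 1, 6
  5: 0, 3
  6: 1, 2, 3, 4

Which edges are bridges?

none

The edges on the cycle 4-0-2-1-6-4 are not bridges since each lies on that cycle.
Every edge lies on some cycle, so there are no bridges.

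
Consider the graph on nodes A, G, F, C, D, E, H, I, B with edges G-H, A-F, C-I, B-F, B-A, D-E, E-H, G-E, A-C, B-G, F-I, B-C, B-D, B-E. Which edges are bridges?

none

The edges on the cycle B-A-F-B are not bridges since each lies on that cycle.
Every edge lies on some cycle, so there are no bridges.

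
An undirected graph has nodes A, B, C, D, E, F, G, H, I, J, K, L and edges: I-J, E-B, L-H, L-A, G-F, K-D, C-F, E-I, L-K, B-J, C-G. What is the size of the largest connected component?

5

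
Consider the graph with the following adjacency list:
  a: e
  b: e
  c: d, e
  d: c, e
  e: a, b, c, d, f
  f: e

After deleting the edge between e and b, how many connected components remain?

2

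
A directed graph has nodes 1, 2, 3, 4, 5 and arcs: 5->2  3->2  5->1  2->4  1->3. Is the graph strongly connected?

No

There is no directed path from 1 to 5, so the graph is not strongly connected.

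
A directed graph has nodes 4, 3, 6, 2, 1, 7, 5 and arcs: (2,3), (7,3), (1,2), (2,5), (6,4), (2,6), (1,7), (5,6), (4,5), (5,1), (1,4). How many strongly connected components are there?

3

{1, 2, 4, 5, 6} are all mutually reachable — one SCC of size 5.
{3} is an SCC by itself.
{7} is an SCC by itself.
That gives 3 strongly connected components.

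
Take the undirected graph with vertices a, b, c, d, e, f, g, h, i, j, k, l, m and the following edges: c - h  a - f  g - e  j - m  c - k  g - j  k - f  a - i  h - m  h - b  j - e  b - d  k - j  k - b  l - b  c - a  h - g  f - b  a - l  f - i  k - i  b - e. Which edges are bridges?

b-d

The edges on the cycle a-f-i-a are not bridges since each lies on that cycle.
But removing b - d disconnects b from d — this is a bridge.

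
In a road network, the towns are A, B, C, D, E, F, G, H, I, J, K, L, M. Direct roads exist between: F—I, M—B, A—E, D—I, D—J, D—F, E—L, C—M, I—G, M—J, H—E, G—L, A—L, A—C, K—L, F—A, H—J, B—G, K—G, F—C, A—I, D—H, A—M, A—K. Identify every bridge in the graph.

none

The edges on the cycle A-C-M-B-G-L-K-A are not bridges since each lies on that cycle.
Every edge lies on some cycle, so there are no bridges.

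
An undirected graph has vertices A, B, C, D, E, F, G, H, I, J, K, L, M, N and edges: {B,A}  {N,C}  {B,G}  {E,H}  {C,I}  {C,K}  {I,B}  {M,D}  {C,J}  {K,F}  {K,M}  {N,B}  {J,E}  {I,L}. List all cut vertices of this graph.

B, C, E, I, J, K, M

Removing B increases the component count from 1 to 3, so B is a cut vertex.
Removing C increases the component count from 1 to 3, so C is a cut vertex.
Removing E increases the component count from 1 to 2, so E is a cut vertex.
Likewise I, J, K, M are cut vertices.
By contrast removing L leaves 1 component; it is not a cut vertex. No other vertex is a cut vertex either.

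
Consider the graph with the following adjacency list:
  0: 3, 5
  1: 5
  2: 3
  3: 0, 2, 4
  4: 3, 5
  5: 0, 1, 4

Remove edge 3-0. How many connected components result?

1

3 and 0 are still connected via 3-4-5-0, so the component count stays at 1.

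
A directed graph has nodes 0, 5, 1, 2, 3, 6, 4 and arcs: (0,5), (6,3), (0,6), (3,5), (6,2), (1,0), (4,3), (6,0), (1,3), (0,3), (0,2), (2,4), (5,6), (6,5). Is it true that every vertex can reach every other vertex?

No

There is no directed path from 0 to 1, so the graph is not strongly connected.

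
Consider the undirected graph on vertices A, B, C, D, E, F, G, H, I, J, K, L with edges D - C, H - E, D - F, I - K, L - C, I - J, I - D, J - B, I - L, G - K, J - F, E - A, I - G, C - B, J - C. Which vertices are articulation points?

E, I

Removing E increases the component count from 2 to 3, so E is a cut vertex.
Removing I increases the component count from 2 to 3, so I is a cut vertex.
By contrast removing C leaves 2 components; it is not a cut vertex. No other vertex is a cut vertex either.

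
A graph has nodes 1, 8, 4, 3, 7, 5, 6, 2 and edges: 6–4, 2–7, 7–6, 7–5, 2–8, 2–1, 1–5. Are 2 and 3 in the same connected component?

The component containing 2 is {1, 2, 4, 5, 6, 7, 8}, and 3 is not in it.

No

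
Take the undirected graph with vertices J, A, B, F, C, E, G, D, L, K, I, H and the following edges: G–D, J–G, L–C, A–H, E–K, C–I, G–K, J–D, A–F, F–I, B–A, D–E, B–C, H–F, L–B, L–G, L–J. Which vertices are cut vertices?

L

Removing L increases the component count from 1 to 2, so L is a cut vertex.
By contrast removing D leaves 1 component; it is not a cut vertex. No other vertex is a cut vertex either.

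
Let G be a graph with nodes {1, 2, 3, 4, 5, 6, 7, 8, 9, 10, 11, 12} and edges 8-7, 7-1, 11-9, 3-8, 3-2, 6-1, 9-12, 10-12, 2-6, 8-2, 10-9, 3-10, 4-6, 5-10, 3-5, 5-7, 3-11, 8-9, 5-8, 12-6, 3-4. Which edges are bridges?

none

The edges on the cycle 3-5-10-12-6-4-3 are not bridges since each lies on that cycle.
Every edge lies on some cycle, so there are no bridges.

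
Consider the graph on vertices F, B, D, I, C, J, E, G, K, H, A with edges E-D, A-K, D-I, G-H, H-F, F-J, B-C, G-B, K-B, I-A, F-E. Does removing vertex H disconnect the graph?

No

Deleting H leaves 1 component (was 1) (its neighbors F, G remain connected to each other), so H is not a cut vertex.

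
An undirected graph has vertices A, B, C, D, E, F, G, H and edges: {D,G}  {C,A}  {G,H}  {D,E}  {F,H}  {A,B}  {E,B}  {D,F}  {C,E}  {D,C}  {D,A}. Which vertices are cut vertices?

D

Removing D increases the component count from 1 to 2, so D is a cut vertex.
By contrast removing B leaves 1 component; it is not a cut vertex. No other vertex is a cut vertex either.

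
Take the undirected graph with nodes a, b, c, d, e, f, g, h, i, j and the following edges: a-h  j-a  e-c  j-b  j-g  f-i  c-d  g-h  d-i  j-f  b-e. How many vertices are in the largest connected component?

10

Starting from a we can reach a, b, c, d, e, f, g, h, i, j. That is one component of size 10.
The largest has 10 vertices.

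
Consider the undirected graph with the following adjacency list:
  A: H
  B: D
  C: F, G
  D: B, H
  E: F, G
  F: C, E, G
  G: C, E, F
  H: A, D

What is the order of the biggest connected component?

4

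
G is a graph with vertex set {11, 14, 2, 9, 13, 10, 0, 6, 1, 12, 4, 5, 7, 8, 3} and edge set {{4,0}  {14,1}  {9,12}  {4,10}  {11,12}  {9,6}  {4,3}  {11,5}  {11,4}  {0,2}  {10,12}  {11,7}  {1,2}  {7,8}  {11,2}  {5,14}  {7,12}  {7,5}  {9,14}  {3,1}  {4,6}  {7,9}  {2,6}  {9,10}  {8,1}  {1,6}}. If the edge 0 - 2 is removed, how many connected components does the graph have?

0 and 2 are still connected via 0-4-11-2, so the component count stays at 2.

2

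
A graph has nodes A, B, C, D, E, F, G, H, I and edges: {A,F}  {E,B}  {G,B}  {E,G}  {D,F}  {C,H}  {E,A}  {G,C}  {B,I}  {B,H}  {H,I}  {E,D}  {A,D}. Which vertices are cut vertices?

Removing E increases the component count from 1 to 2, so E is a cut vertex.
By contrast removing G leaves 1 component; it is not a cut vertex. No other vertex is a cut vertex either.

E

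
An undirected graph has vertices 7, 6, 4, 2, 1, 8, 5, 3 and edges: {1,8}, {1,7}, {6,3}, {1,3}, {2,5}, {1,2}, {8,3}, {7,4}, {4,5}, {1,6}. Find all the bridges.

The edges on the cycle 1-6-3-1 are not bridges since each lies on that cycle.
Every edge lies on some cycle, so there are no bridges.

none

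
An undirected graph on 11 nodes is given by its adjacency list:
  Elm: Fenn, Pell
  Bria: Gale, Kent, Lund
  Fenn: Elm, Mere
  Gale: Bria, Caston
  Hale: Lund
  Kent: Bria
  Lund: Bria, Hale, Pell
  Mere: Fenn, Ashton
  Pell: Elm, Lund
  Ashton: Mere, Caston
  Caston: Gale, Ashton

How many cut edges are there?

The edges on the cycle Bria-Lund-Pell-Elm-Fenn-Mere-Ashton-Caston-Gale-Bria are not bridges since each lies on that cycle.
But removing Lund-Hale disconnects Lund from Hale; removing Bria-Kent disconnects Bria from Kent — these are bridges.
That makes 2 bridges.

2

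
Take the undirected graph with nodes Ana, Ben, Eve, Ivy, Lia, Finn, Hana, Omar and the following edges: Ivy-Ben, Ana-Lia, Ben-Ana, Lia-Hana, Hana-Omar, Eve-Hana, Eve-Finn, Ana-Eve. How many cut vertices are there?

Removing Ana increases the component count from 1 to 2, so Ana is a cut vertex.
Removing Ben increases the component count from 1 to 2, so Ben is a cut vertex.
Removing Eve increases the component count from 1 to 2, so Eve is a cut vertex.
Likewise Hana is a cut vertex.
By contrast removing Omar leaves 1 component; it is not a cut vertex. No other vertex is a cut vertex either.

4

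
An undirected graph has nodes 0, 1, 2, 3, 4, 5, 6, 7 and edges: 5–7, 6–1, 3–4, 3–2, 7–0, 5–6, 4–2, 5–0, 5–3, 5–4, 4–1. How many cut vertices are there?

1

Removing 5 increases the component count from 1 to 2, so 5 is a cut vertex.
By contrast removing 0 leaves 1 component; it is not a cut vertex. No other vertex is a cut vertex either.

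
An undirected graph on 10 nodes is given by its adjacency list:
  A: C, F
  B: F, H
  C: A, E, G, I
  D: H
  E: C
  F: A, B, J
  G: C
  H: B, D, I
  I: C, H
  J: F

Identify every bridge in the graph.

C-E, C-G, D-H, F-J

The edges on the cycle H-I-C-A-F-B-H are not bridges since each lies on that cycle.
But removing E-C disconnects E from C; removing C-G disconnects C from G; removing F-J disconnects F from J; removing H-D disconnects H from D — these are bridges.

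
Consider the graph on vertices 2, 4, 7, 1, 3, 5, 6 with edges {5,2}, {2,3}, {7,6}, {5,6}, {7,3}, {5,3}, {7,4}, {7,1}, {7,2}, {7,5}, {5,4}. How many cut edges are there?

1

The edges on the cycle 7-5-6-7 are not bridges since each lies on that cycle.
But removing 1–7 disconnects 1 from 7 — this is a bridge.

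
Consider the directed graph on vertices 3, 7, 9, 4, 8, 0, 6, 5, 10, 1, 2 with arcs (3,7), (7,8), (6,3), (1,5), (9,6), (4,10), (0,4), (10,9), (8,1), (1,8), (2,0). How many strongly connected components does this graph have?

{1, 8} are all mutually reachable — one SCC of size 2.
{2} is an SCC by itself.
{9} is an SCC by itself.
{5} is an SCC by itself.
{10} is an SCC by itself.
(and 5 more singleton SCCs)
That gives 10 strongly connected components.

10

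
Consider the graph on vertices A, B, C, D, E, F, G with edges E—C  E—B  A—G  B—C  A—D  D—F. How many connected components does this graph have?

2

Starting from B we can reach B, C, E. That is one component of size 3.
Starting from A we can reach A, D, F, G. That is one component of size 4.
Total: 2 components.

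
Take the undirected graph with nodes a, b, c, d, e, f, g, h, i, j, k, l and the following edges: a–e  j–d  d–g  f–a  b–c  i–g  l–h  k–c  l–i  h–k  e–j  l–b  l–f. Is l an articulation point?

Yes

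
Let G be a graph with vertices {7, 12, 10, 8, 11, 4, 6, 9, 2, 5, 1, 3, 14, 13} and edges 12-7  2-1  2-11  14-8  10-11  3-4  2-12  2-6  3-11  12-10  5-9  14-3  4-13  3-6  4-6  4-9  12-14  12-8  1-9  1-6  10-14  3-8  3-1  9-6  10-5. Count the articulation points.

2

Removing 4 increases the component count from 1 to 2, so 4 is a cut vertex.
Removing 12 increases the component count from 1 to 2, so 12 is a cut vertex.
By contrast removing 9 leaves 1 component; it is not a cut vertex. No other vertex is a cut vertex either.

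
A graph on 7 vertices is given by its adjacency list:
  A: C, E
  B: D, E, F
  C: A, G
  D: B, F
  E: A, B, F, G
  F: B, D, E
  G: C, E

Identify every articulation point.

Removing E increases the component count from 1 to 2, so E is a cut vertex.
By contrast removing D leaves 1 component; it is not a cut vertex. No other vertex is a cut vertex either.

E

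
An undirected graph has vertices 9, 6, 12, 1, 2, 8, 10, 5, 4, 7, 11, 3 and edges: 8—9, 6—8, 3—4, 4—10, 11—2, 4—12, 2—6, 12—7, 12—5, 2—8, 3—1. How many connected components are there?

Starting from 2 we can reach 2, 6, 8, 9, 11. That is one component of size 5.
Starting from 1 we can reach 1, 3, 4, 5, 7, 10, 12. That is one component of size 7.
Total: 2 components.

2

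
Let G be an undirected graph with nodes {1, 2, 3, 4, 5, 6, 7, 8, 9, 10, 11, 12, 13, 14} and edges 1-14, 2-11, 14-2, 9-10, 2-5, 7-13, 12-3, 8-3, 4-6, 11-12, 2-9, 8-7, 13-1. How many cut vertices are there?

2

Removing 2 increases the component count from 2 to 4, so 2 is a cut vertex.
Removing 9 increases the component count from 2 to 3, so 9 is a cut vertex.
By contrast removing 1 leaves 2 components; it is not a cut vertex. No other vertex is a cut vertex either.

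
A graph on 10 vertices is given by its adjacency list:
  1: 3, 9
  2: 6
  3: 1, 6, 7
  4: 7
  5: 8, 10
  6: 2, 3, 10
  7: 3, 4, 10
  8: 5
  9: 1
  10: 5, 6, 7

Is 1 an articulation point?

Yes

Deleting 1 raises the number of components from 1 to 2, so 1 is a cut vertex.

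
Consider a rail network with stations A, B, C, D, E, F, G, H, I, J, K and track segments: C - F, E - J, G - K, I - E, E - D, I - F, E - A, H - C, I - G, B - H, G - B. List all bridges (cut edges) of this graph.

The edges on the cycle I-G-B-H-C-F-I are not bridges since each lies on that cycle.
But removing G - K disconnects G from K; removing I - E disconnects I from E; removing E - A disconnects E from A; removing D - E disconnects D from E — these are bridges.
In total 5 edges are bridges.

A-E, D-E, E-I, E-J, G-K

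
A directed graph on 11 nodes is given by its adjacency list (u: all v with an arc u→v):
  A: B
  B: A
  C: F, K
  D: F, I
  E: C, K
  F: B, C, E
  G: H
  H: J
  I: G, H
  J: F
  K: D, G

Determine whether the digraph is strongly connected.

There is no directed path from B to D, so the graph is not strongly connected.

No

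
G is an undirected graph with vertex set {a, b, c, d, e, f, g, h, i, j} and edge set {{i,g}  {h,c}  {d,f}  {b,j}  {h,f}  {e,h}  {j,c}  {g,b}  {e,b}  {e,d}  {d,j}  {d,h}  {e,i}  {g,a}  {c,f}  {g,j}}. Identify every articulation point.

g

Removing g increases the component count from 1 to 2, so g is a cut vertex.
By contrast removing f leaves 1 component; it is not a cut vertex. No other vertex is a cut vertex either.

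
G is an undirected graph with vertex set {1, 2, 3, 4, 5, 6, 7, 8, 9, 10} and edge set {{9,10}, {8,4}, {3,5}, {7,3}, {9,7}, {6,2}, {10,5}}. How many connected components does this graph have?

4

1 is isolated — a component by itself.
Starting from 2 we can reach 2, 6. That is one component of size 2.
Starting from 4 we can reach 4, 8. That is one component of size 2.
Starting from 3 we can reach 3, 5, 7, 9, 10. That is one component of size 5.
Total: 4 components.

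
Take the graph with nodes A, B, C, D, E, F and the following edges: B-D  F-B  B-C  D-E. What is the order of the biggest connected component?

5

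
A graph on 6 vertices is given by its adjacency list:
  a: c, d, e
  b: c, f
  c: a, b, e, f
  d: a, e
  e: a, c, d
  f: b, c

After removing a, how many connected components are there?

1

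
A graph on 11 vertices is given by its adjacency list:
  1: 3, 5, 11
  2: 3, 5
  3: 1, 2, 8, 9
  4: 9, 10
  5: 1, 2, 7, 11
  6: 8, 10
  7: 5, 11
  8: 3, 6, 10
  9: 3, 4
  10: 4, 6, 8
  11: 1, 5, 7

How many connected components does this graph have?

1

Starting from 1 we can reach 1, 2, 3, 4, 5, 6, 7, 8, 9, 10, 11. That is one component of size 11.
Total: 1 component.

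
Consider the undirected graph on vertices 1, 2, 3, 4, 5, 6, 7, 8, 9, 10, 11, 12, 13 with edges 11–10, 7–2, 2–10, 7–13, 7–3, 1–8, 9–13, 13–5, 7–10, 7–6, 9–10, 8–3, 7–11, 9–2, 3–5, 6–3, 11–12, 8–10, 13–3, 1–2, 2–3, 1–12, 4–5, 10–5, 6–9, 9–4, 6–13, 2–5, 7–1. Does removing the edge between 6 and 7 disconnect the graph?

After removing 6–7, the path 6-13-7 still connects them, so the edge is not a bridge.

No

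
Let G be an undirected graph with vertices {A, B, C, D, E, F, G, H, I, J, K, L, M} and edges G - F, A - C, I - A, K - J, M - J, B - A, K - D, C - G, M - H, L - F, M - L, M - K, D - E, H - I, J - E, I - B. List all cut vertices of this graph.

Removing M increases the component count from 1 to 2, so M is a cut vertex.
By contrast removing A leaves 1 component; it is not a cut vertex. No other vertex is a cut vertex either.

M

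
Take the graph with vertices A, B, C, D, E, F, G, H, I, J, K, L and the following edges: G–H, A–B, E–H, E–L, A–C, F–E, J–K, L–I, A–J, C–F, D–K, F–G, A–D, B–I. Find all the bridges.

The edges on the cycle A-J-K-D-A are not bridges since each lies on that cycle.
Every edge lies on some cycle, so there are no bridges.

none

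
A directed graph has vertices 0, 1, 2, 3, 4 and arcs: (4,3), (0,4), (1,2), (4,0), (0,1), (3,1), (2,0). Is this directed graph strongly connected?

Yes

From 4 we can reach every vertex (0, 1, 2, 3, 4), and every vertex can reach 4 (0, 1, 2, 3, 4). So the whole graph is one strongly connected component.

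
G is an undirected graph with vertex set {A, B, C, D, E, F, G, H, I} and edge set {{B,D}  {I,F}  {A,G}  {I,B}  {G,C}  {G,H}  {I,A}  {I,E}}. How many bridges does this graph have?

8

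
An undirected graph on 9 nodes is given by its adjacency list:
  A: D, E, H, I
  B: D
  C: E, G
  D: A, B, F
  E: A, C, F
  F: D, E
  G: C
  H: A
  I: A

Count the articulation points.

4

Removing A increases the component count from 1 to 3, so A is a cut vertex.
Removing C increases the component count from 1 to 2, so C is a cut vertex.
Removing D increases the component count from 1 to 2, so D is a cut vertex.
Likewise E is a cut vertex.
By contrast removing F leaves 1 component; it is not a cut vertex. No other vertex is a cut vertex either.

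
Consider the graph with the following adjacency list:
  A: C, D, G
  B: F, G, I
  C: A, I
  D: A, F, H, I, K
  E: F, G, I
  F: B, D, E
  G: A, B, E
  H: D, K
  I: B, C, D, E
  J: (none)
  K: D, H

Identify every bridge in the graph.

The edges on the cycle D-K-H-D are not bridges since each lies on that cycle.
Every edge lies on some cycle, so there are no bridges.

none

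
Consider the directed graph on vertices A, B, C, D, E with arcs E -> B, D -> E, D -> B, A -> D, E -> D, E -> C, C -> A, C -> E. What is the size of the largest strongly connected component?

4

{A, C, D, E} are all mutually reachable — one SCC of size 4.
{B} is an SCC by itself.
The largest has 4 vertices.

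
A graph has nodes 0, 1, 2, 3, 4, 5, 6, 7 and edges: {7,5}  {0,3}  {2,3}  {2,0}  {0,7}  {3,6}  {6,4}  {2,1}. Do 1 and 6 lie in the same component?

Yes

From 1 we can reach 0, 1, 2, 3, 4, 5, 6, 7, which includes 6.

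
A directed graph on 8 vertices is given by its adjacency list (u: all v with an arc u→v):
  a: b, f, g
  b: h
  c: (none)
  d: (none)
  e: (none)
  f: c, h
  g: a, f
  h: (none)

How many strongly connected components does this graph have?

7

{a, g} are all mutually reachable — one SCC of size 2.
{d} is an SCC by itself.
{e} is an SCC by itself.
{f} is an SCC by itself.
{h} is an SCC by itself.
(and 2 more singleton SCCs)
That gives 7 strongly connected components.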